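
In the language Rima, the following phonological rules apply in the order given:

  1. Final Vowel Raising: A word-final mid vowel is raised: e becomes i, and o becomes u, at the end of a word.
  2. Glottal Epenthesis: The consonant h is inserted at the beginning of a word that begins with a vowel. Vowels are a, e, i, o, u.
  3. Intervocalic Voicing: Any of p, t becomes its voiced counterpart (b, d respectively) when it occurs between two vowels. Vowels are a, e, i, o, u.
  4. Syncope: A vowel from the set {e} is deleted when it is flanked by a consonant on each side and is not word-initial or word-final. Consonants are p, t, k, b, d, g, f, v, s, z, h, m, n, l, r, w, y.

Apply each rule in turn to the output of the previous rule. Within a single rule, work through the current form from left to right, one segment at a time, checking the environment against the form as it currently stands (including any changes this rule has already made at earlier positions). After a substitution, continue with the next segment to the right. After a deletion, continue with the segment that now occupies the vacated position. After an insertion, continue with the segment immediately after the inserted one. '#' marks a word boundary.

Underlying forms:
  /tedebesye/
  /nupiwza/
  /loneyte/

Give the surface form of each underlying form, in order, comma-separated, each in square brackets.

[tdbsyi], [nubiwza], [lonyti]

/tedebesye/:
  1 Final Vowel Raising: [tedebesye] → [tedebesyi]
  2 Glottal Epenthesis: no change — [tedebesyi]
  3 Intervocalic Voicing: no change — [tedebesyi]
  4 Syncope: [tedebesyi] → [tdbsyi]
/nupiwza/:
  1 Final Vowel Raising: no change — [nupiwza]
  2 Glottal Epenthesis: no change — [nupiwza]
  3 Intervocalic Voicing: [nupiwza] → [nubiwza]
  4 Syncope: no change — [nubiwza]
/loneyte/:
  1 Final Vowel Raising: [loneyte] → [loneyti]
  2 Glottal Epenthesis: no change — [loneyti]
  3 Intervocalic Voicing: no change — [loneyti]
  4 Syncope: [loneyti] → [lonyti]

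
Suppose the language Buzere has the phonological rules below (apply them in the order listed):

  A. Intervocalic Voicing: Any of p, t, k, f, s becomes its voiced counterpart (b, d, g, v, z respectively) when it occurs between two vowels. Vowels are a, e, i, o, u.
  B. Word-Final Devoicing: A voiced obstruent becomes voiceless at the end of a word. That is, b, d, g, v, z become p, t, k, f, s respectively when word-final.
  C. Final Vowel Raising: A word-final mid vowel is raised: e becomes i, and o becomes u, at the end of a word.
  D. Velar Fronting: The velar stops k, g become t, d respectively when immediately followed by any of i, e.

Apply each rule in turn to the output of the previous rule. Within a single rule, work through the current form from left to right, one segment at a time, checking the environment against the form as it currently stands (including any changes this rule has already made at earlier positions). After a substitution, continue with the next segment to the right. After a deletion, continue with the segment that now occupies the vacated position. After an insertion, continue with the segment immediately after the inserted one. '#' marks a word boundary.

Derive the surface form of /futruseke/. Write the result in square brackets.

[futruzedi]

A Intervocalic Voicing: [futruseke] → [futruzege]
B Word-Final Devoicing: no change — [futruzege]
C Final Vowel Raising: [futruzege] → [futruzegi]
D Velar Fronting: [futruzegi] → [futruzedi]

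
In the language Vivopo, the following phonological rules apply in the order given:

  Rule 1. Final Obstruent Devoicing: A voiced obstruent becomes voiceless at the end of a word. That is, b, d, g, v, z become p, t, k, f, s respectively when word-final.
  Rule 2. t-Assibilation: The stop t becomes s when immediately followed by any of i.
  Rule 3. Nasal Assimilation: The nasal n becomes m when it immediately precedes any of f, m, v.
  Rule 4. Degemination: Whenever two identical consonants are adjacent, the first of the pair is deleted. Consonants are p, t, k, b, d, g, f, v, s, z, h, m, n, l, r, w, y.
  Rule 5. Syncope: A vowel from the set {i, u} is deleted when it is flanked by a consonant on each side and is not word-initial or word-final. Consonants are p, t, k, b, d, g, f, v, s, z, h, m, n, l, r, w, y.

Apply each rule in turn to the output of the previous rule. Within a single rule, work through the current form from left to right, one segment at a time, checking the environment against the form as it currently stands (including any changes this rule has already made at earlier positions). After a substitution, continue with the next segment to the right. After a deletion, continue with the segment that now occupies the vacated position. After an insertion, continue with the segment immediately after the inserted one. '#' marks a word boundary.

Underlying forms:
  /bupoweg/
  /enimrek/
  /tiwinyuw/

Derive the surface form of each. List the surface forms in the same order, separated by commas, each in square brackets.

/bupoweg/:
  Rule 1 Final Obstruent Devoicing: [bupoweg] → [bupowek]
  Rule 2 t-Assibilation: no change — [bupowek]
  Rule 3 Nasal Assimilation: no change — [bupowek]
  Rule 4 Degemination: no change — [bupowek]
  Rule 5 Syncope: [bupowek] → [bpowek]
/enimrek/:
  Rule 1 Final Obstruent Devoicing: no change — [enimrek]
  Rule 2 t-Assibilation: no change — [enimrek]
  Rule 3 Nasal Assimilation: no change — [enimrek]
  Rule 4 Degemination: no change — [enimrek]
  Rule 5 Syncope: [enimrek] → [enmrek]
/tiwinyuw/:
  Rule 1 Final Obstruent Devoicing: no change — [tiwinyuw]
  Rule 2 t-Assibilation: [tiwinyuw] → [siwinyuw]
  Rule 3 Nasal Assimilation: no change — [siwinyuw]
  Rule 4 Degemination: no change — [siwinyuw]
  Rule 5 Syncope: [siwinyuw] → [swnyw]

[bpowek], [enmrek], [swnyw]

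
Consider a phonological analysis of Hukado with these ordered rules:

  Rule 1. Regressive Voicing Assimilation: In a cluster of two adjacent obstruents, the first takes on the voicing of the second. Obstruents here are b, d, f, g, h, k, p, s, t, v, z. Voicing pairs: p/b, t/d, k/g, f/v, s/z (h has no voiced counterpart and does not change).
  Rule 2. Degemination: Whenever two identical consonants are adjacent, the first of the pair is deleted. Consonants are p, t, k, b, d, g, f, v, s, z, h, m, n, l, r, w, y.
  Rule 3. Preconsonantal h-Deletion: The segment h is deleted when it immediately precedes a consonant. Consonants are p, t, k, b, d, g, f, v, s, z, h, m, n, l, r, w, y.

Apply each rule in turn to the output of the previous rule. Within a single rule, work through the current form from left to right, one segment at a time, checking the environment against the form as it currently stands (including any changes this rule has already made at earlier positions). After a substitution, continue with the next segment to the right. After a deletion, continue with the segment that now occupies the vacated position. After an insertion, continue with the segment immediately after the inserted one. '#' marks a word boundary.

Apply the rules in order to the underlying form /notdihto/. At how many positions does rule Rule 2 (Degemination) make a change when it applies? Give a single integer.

1

Rule 1 Regressive Voicing Assimilation: [notdihto] → [noddihto]
Rule 2 Degemination: [noddihto] → [nodihto]
Rule 3 Preconsonantal h-Deletion: [nodihto] → [nodito]
Rule Rule 2 changed 1 position(s).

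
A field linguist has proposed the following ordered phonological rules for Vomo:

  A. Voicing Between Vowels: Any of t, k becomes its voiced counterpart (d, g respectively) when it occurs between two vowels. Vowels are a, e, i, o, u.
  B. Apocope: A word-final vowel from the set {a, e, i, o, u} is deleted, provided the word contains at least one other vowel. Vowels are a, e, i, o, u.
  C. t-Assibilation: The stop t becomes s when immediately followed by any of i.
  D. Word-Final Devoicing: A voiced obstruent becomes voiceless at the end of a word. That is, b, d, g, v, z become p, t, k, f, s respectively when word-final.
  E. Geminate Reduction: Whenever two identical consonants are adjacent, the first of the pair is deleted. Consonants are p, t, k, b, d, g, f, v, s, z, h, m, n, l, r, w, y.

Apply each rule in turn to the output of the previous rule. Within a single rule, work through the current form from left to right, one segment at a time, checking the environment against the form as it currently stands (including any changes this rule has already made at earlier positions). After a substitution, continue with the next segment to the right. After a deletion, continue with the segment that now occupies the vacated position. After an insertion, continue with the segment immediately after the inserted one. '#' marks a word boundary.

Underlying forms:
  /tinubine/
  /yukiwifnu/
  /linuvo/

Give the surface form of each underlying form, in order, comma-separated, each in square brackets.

/tinubine/:
  A Voicing Between Vowels: no change — [tinubine]
  B Apocope: [tinubine] → [tinubin]
  C t-Assibilation: [tinubin] → [sinubin]
  D Word-Final Devoicing: no change — [sinubin]
  E Geminate Reduction: no change — [sinubin]
/yukiwifnu/:
  A Voicing Between Vowels: [yukiwifnu] → [yugiwifnu]
  B Apocope: [yugiwifnu] → [yugiwifn]
  C t-Assibilation: no change — [yugiwifn]
  D Word-Final Devoicing: no change — [yugiwifn]
  E Geminate Reduction: no change — [yugiwifn]
/linuvo/:
  A Voicing Between Vowels: no change — [linuvo]
  B Apocope: [linuvo] → [linuv]
  C t-Assibilation: no change — [linuv]
  D Word-Final Devoicing: [linuv] → [linuf]
  E Geminate Reduction: no change — [linuf]

[sinubin], [yugiwifn], [linuf]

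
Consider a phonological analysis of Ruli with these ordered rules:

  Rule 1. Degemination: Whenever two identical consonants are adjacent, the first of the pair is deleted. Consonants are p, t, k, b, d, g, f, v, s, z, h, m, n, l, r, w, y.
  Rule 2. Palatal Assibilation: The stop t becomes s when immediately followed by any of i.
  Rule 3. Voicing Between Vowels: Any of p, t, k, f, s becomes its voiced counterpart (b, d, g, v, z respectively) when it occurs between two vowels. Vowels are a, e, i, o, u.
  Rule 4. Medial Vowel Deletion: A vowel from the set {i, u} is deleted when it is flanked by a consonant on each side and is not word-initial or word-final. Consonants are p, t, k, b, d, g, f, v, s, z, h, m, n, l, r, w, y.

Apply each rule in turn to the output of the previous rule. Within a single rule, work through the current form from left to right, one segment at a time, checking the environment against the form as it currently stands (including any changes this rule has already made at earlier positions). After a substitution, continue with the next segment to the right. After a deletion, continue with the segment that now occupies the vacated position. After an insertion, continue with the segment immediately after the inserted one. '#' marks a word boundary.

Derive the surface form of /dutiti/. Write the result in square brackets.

Rule 1 Degemination: no change — [dutiti]
Rule 2 Palatal Assibilation: [dutiti] → [dusisi]
Rule 3 Voicing Between Vowels: [dusisi] → [duzizi]
Rule 4 Medial Vowel Deletion: [duzizi] → [dzzi]

[dzzi]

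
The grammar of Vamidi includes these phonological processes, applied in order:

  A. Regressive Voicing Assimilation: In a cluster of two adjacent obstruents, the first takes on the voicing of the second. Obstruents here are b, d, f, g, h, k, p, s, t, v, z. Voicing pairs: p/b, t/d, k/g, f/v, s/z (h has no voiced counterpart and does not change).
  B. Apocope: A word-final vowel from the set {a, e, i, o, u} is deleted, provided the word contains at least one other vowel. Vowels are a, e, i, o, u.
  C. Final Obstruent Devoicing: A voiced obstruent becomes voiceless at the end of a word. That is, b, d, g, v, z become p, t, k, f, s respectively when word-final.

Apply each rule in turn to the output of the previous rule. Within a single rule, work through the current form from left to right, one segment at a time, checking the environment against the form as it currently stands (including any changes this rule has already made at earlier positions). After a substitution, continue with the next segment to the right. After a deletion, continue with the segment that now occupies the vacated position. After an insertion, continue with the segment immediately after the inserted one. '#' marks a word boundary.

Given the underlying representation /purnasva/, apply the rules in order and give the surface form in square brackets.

[purnazf]

A Regressive Voicing Assimilation: [purnasva] → [purnazva]
B Apocope: [purnazva] → [purnazv]
C Final Obstruent Devoicing: [purnazv] → [purnazf]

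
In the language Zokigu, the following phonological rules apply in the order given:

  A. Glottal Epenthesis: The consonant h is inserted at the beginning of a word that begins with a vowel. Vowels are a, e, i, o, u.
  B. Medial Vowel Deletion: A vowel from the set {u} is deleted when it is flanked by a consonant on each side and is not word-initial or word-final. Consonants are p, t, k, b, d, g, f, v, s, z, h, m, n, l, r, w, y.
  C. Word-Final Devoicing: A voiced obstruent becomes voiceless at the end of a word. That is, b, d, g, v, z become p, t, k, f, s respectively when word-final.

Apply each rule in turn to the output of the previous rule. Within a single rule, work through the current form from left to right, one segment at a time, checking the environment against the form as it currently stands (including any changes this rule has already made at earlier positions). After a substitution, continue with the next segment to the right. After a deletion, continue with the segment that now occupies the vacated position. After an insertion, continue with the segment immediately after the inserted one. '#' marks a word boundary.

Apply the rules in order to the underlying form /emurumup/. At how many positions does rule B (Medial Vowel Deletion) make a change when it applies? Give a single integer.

A Glottal Epenthesis: [emurumup] → [hemurumup]
B Medial Vowel Deletion: [hemurumup] → [hemrmp]
C Word-Final Devoicing: no change — [hemrmp]
Rule B changed 3 position(s).

3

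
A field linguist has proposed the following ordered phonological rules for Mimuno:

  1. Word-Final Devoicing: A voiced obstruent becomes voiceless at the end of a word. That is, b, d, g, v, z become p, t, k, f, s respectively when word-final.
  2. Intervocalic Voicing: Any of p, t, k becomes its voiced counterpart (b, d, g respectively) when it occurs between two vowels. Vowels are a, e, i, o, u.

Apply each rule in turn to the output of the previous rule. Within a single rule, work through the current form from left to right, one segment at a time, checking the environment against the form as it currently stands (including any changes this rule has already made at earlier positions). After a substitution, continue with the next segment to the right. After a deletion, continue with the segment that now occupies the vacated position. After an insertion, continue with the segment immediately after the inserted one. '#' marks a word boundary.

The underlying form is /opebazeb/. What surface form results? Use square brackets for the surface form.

1 Word-Final Devoicing: [opebazeb] → [opebazep]
2 Intervocalic Voicing: [opebazep] → [obebazep]

[obebazep]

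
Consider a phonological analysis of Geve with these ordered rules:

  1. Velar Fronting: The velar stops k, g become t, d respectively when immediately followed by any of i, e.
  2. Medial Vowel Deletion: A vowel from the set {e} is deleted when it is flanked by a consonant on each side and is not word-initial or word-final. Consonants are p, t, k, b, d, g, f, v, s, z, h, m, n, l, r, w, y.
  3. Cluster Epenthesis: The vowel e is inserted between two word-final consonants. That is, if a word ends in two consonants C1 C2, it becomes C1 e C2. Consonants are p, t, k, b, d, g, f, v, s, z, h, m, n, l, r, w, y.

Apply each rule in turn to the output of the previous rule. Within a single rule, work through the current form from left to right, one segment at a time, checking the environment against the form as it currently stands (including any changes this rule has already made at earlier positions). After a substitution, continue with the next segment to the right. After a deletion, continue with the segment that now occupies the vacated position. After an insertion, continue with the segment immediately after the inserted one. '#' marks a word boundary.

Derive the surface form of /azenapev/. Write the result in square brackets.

[aznapev]

1 Velar Fronting: no change — [azenapev]
2 Medial Vowel Deletion: [azenapev] → [aznapv]
3 Cluster Epenthesis: [aznapv] → [aznapev]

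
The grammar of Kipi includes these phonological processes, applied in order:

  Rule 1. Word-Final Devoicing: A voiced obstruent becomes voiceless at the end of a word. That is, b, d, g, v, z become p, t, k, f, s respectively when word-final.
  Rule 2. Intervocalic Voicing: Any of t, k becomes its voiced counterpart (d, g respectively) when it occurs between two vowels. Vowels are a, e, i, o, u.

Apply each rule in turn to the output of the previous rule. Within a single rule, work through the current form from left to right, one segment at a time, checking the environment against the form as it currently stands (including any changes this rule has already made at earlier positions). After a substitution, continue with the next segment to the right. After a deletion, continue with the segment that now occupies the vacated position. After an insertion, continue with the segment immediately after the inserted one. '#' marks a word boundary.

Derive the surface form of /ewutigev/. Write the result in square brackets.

[ewudigef]

Rule 1 Word-Final Devoicing: [ewutigev] → [ewutigef]
Rule 2 Intervocalic Voicing: [ewutigef] → [ewudigef]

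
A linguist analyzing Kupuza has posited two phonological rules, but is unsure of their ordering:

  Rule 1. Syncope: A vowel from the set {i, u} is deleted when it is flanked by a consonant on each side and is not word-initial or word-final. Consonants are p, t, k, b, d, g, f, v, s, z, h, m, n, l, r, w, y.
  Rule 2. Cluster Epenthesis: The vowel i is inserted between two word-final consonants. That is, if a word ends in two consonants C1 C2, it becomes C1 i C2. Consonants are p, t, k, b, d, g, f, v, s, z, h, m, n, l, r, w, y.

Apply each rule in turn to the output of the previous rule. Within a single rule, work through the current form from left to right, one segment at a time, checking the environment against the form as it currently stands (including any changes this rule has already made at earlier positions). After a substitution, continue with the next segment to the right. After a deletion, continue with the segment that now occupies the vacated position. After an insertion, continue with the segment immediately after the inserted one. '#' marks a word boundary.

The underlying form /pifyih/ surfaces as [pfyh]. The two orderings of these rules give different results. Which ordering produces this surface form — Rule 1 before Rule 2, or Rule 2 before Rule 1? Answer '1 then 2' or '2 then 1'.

2 then 1

Order 1 then 2:
  1 Syncope: [pifyih] → [pfyh]
  2 Cluster Epenthesis: [pfyh] → [pfyih]
  result: [pfyih]
Order 2 then 1:
  2 Cluster Epenthesis: no change — [pifyih]
  1 Syncope: [pifyih] → [pfyh]
  result: [pfyh]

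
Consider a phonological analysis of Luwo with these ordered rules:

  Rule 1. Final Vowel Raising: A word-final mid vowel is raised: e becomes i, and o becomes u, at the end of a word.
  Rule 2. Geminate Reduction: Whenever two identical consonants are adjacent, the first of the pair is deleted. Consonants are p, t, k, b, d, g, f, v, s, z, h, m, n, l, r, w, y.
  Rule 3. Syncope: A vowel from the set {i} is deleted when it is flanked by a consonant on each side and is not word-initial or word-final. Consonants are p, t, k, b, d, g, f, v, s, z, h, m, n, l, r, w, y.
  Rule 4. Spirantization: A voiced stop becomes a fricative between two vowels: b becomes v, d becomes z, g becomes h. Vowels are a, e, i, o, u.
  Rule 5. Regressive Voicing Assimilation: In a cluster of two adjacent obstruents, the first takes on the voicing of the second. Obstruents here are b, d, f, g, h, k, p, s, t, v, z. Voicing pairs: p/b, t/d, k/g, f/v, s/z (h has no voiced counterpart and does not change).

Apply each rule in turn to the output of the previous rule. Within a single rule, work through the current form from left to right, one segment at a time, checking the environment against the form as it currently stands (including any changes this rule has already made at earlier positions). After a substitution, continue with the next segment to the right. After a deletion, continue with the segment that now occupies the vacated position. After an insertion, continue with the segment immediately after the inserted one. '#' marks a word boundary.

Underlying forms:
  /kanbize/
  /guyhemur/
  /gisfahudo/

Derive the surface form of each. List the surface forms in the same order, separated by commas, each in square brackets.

[kanbzi], [guyhemur], [ksfahuzu]

/kanbize/:
  Rule 1 Final Vowel Raising: [kanbize] → [kanbizi]
  Rule 2 Geminate Reduction: no change — [kanbizi]
  Rule 3 Syncope: [kanbizi] → [kanbzi]
  Rule 4 Spirantization: no change — [kanbzi]
  Rule 5 Regressive Voicing Assimilation: no change — [kanbzi]
/guyhemur/:
  Rule 1 Final Vowel Raising: no change — [guyhemur]
  Rule 2 Geminate Reduction: no change — [guyhemur]
  Rule 3 Syncope: no change — [guyhemur]
  Rule 4 Spirantization: no change — [guyhemur]
  Rule 5 Regressive Voicing Assimilation: no change — [guyhemur]
/gisfahudo/:
  Rule 1 Final Vowel Raising: [gisfahudo] → [gisfahudu]
  Rule 2 Geminate Reduction: no change — [gisfahudu]
  Rule 3 Syncope: [gisfahudu] → [gsfahudu]
  Rule 4 Spirantization: [gsfahudu] → [gsfahuzu]
  Rule 5 Regressive Voicing Assimilation: [gsfahuzu] → [ksfahuzu]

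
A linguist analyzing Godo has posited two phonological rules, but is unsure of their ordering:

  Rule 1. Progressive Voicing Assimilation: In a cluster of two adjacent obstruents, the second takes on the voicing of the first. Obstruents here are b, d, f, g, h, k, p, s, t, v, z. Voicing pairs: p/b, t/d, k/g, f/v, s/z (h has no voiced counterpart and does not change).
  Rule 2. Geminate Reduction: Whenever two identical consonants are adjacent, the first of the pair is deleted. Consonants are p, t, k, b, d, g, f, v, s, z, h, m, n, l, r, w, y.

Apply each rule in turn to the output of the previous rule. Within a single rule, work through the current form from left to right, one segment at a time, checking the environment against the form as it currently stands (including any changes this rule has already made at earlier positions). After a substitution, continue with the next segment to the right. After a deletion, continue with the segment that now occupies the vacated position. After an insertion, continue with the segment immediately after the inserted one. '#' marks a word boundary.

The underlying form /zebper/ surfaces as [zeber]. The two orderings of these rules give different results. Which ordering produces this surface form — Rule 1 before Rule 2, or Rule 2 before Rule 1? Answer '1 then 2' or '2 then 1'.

Order 1 then 2:
  1 Progressive Voicing Assimilation: [zebper] → [zebber]
  2 Geminate Reduction: [zebber] → [zeber]
  result: [zeber]
Order 2 then 1:
  2 Geminate Reduction: no change — [zebper]
  1 Progressive Voicing Assimilation: [zebper] → [zebber]
  result: [zebber]

1 then 2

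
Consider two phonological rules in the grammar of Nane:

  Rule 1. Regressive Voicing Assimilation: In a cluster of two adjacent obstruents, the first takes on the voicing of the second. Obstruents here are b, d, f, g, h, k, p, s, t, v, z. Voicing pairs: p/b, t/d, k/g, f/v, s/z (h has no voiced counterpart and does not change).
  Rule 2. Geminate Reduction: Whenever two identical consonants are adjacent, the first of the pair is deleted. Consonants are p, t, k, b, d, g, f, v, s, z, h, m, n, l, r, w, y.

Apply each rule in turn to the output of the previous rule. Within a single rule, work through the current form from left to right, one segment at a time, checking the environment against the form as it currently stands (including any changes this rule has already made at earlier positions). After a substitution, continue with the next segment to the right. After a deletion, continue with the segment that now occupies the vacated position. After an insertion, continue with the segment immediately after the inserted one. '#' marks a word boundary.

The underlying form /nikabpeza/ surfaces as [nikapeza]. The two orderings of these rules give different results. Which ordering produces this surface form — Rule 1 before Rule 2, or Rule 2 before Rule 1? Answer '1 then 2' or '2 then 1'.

1 then 2

Order 1 then 2:
  1 Regressive Voicing Assimilation: [nikabpeza] → [nikappeza]
  2 Geminate Reduction: [nikappeza] → [nikapeza]
  result: [nikapeza]
Order 2 then 1:
  2 Geminate Reduction: no change — [nikabpeza]
  1 Regressive Voicing Assimilation: [nikabpeza] → [nikappeza]
  result: [nikappeza]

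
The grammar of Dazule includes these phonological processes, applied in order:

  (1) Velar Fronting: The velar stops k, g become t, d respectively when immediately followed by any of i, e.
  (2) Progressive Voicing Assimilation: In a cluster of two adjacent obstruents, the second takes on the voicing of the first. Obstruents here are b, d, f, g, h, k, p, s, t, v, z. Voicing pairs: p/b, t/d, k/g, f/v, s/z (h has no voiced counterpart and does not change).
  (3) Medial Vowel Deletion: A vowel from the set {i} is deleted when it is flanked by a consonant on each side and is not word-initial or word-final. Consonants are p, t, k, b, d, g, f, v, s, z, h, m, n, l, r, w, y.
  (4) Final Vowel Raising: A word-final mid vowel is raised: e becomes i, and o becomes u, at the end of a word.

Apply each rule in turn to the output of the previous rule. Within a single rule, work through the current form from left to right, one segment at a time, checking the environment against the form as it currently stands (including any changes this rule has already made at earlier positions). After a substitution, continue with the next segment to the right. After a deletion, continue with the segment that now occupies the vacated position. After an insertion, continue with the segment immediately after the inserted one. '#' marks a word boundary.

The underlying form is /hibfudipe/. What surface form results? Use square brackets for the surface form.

[hbvudpi]

(1) Velar Fronting: no change — [hibfudipe]
(2) Progressive Voicing Assimilation: [hibfudipe] → [hibvudipe]
(3) Medial Vowel Deletion: [hibvudipe] → [hbvudpe]
(4) Final Vowel Raising: [hbvudpe] → [hbvudpi]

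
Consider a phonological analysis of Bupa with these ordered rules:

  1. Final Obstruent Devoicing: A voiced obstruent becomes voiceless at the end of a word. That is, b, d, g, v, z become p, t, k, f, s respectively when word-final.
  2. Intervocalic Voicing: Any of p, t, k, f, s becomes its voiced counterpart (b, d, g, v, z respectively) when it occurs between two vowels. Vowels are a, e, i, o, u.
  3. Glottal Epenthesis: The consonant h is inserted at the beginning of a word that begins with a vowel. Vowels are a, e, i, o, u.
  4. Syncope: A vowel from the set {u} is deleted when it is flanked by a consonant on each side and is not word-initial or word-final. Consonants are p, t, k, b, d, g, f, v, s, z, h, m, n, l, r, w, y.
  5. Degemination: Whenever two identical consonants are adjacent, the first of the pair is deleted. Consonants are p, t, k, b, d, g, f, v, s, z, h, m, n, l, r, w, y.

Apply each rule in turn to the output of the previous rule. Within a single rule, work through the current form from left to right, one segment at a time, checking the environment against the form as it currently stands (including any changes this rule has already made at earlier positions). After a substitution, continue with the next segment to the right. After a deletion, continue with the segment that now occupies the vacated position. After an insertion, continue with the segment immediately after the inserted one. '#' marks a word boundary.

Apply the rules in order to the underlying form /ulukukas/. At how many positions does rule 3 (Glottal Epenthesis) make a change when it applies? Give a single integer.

1

1 Final Obstruent Devoicing: no change — [ulukukas]
2 Intervocalic Voicing: [ulukukas] → [ulugugas]
3 Glottal Epenthesis: [ulugugas] → [hulugugas]
4 Syncope: [hulugugas] → [hlggas]
5 Degemination: [hlggas] → [hlgas]
Rule 3 changed 1 position(s).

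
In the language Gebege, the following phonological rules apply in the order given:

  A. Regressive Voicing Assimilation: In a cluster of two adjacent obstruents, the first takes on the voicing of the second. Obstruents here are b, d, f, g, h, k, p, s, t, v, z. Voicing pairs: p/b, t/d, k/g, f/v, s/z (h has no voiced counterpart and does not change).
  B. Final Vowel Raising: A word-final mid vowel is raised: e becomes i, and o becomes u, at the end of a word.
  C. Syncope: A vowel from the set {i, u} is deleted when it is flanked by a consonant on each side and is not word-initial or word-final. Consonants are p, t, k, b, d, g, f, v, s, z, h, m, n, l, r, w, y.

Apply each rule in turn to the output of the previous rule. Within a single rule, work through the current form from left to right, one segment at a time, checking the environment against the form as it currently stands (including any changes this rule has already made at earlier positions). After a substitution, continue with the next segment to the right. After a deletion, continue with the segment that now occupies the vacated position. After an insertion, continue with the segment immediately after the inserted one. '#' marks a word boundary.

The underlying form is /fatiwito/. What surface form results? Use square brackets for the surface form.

[fatwtu]

A Regressive Voicing Assimilation: no change — [fatiwito]
B Final Vowel Raising: [fatiwito] → [fatiwitu]
C Syncope: [fatiwitu] → [fatwtu]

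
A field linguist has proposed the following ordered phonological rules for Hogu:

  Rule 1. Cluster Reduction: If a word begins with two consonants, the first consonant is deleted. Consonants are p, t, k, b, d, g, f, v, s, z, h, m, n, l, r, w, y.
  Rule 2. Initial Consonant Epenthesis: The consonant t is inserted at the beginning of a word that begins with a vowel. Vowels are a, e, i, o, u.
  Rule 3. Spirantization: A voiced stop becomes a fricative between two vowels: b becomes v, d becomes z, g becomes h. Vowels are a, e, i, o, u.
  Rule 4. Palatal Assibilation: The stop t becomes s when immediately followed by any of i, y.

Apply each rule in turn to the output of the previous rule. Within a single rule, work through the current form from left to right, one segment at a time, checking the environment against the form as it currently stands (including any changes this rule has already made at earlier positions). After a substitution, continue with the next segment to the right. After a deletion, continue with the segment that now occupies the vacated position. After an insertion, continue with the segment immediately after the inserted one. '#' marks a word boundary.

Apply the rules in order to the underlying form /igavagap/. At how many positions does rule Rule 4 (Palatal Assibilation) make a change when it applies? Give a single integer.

1

Rule 1 Cluster Reduction: no change — [igavagap]
Rule 2 Initial Consonant Epenthesis: [igavagap] → [tigavagap]
Rule 3 Spirantization: [tigavagap] → [tihavahap]
Rule 4 Palatal Assibilation: [tihavahap] → [sihavahap]
Rule Rule 4 changed 1 position(s).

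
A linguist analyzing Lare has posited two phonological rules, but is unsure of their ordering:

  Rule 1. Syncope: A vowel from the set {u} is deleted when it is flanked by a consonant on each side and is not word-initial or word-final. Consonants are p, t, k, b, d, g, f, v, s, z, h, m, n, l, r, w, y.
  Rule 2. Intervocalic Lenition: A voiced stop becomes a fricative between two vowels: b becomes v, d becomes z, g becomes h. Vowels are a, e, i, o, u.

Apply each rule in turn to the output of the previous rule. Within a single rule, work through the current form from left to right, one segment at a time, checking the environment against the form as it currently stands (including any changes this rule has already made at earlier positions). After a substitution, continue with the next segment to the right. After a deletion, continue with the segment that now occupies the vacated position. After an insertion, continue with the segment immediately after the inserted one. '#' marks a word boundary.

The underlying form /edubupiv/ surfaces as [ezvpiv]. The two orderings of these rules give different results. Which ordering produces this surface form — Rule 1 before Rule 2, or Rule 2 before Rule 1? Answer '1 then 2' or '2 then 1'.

2 then 1

Order 1 then 2:
  1 Syncope: [edubupiv] → [edbpiv]
  2 Intervocalic Lenition: no change — [edbpiv]
  result: [edbpiv]
Order 2 then 1:
  2 Intervocalic Lenition: [edubupiv] → [ezuvupiv]
  1 Syncope: [ezuvupiv] → [ezvpiv]
  result: [ezvpiv]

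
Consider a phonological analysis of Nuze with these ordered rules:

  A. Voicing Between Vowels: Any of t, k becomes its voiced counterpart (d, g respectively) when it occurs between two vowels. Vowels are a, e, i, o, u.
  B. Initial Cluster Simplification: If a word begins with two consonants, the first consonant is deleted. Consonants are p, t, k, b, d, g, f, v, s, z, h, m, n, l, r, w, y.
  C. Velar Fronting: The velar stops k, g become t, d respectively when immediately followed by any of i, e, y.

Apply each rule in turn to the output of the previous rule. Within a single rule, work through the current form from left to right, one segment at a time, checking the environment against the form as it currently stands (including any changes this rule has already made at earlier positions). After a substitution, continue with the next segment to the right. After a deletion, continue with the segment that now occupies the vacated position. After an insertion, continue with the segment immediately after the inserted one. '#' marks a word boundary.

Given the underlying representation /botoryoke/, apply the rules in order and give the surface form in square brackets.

A Voicing Between Vowels: [botoryoke] → [bodoryoge]
B Initial Cluster Simplification: no change — [bodoryoge]
C Velar Fronting: [bodoryoge] → [bodoryode]

[bodoryode]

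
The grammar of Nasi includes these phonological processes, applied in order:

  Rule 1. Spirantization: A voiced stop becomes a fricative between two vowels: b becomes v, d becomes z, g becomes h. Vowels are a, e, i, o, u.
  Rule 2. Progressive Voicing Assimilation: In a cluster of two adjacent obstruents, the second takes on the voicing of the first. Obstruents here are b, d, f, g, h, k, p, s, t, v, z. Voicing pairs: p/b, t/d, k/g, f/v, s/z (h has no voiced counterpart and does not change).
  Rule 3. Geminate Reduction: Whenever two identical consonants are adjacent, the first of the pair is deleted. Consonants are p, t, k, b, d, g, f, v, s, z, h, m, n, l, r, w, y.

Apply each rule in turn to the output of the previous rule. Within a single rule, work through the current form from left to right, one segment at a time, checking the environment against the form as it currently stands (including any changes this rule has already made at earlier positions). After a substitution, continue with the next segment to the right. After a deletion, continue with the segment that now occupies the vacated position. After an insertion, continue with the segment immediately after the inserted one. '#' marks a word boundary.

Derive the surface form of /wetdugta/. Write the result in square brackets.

[wetugda]

Rule 1 Spirantization: no change — [wetdugta]
Rule 2 Progressive Voicing Assimilation: [wetdugta] → [wettugda]
Rule 3 Geminate Reduction: [wettugda] → [wetugda]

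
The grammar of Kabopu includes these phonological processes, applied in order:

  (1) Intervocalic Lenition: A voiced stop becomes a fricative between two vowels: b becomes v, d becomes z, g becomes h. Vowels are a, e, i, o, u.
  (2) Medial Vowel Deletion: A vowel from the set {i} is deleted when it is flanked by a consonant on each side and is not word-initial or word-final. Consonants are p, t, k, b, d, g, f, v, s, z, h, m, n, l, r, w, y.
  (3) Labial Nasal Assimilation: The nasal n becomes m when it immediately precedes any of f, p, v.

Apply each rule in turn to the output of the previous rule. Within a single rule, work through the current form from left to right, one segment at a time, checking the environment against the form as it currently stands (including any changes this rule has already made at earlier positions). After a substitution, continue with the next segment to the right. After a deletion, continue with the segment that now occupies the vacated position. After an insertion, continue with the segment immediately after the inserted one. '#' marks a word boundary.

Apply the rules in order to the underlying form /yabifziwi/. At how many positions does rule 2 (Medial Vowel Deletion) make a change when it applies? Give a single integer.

(1) Intervocalic Lenition: [yabifziwi] → [yavifziwi]
(2) Medial Vowel Deletion: [yavifziwi] → [yavfzwi]
(3) Labial Nasal Assimilation: no change — [yavfzwi]
Rule 2 changed 2 position(s).

2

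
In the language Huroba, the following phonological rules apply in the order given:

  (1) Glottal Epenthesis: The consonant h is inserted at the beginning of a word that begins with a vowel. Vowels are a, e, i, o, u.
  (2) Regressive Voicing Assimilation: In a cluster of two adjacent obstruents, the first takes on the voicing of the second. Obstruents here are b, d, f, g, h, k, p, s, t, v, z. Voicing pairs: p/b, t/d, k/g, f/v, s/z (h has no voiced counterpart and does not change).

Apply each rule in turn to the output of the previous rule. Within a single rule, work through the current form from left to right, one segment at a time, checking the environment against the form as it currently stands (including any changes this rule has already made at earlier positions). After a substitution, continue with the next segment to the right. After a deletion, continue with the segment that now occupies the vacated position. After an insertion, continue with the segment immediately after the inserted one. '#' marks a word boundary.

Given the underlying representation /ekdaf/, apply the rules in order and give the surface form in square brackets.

[hegdaf]

(1) Glottal Epenthesis: [ekdaf] → [hekdaf]
(2) Regressive Voicing Assimilation: [hekdaf] → [hegdaf]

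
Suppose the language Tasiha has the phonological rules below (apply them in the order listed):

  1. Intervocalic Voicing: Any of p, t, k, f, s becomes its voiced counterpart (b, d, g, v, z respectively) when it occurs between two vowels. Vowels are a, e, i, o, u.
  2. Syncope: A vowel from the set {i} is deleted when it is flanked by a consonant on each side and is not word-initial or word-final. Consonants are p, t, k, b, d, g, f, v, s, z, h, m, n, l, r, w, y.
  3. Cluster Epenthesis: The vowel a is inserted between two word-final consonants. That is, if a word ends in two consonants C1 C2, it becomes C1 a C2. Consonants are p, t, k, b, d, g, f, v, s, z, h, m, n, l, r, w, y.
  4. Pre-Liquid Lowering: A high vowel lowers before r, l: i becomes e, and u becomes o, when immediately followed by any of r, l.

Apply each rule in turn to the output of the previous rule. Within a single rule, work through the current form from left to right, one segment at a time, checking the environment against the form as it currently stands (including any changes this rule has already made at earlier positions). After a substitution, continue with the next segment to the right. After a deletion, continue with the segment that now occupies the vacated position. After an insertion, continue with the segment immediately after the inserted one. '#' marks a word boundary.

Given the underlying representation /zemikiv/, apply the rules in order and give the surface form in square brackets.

[zemgav]

1 Intervocalic Voicing: [zemikiv] → [zemigiv]
2 Syncope: [zemigiv] → [zemgv]
3 Cluster Epenthesis: [zemgv] → [zemgav]
4 Pre-Liquid Lowering: no change — [zemgav]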